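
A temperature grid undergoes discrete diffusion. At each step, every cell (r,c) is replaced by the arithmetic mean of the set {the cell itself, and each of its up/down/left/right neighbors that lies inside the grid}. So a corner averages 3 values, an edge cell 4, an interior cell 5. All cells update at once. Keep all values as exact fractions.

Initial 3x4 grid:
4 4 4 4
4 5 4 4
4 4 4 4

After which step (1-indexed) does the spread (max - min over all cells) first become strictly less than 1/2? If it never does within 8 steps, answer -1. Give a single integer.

Step 1: max=17/4, min=4, spread=1/4
  -> spread < 1/2 first at step 1
Step 2: max=423/100, min=4, spread=23/100
Step 3: max=20011/4800, min=1613/400, spread=131/960
Step 4: max=179351/43200, min=29191/7200, spread=841/8640
Step 5: max=71662051/17280000, min=5853373/1440000, spread=56863/691200
Step 6: max=643614341/155520000, min=52829543/12960000, spread=386393/6220800
Step 7: max=257225723131/62208000000, min=21156358813/5184000000, spread=26795339/497664000
Step 8: max=15413735714129/3732480000000, min=1271246149667/311040000000, spread=254051069/5971968000

Answer: 1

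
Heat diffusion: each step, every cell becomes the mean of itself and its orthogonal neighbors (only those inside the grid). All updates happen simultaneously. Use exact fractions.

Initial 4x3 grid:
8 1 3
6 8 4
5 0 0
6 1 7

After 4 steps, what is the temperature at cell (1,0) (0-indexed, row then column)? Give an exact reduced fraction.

Step 1: cell (1,0) = 27/4
Step 2: cell (1,0) = 99/20
Step 3: cell (1,0) = 5821/1200
Step 4: cell (1,0) = 4487/1000
Full grid after step 4:
  6397/1350 924247/216000 31907/8100
  4487/1000 372263/90000 12253/3375
  74741/18000 664651/180000 11428/3375
  3051/800 1515269/432000 207631/64800

Answer: 4487/1000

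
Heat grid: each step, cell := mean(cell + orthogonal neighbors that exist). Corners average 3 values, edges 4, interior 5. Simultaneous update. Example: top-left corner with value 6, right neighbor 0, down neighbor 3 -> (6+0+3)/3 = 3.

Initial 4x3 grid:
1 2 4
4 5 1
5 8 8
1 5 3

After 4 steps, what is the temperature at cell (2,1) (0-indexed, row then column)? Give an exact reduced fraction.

Step 1: cell (2,1) = 31/5
Step 2: cell (2,1) = 479/100
Step 3: cell (2,1) = 2373/500
Step 4: cell (2,1) = 535733/120000
Full grid after step 4:
  225677/64800 749479/216000 118351/32400
  824369/216000 724087/180000 27367/6750
  939889/216000 535733/120000 31477/6750
  581009/129600 453919/96000 620959/129600

Answer: 535733/120000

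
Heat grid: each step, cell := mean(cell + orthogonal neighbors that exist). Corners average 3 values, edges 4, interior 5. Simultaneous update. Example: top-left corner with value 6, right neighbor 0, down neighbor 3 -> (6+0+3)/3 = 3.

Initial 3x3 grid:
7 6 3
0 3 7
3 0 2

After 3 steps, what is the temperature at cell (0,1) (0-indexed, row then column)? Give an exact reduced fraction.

Step 1: cell (0,1) = 19/4
Step 2: cell (0,1) = 1057/240
Step 3: cell (0,1) = 59459/14400
Full grid after step 3:
  2063/540 59459/14400 4621/1080
  45109/14400 20233/6000 53059/14400
  1759/720 1069/400 241/80

Answer: 59459/14400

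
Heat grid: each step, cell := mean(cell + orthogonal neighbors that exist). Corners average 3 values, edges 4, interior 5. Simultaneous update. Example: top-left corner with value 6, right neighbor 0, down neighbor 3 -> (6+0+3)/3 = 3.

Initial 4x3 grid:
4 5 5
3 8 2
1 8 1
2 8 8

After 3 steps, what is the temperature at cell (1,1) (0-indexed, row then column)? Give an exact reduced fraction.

Step 1: cell (1,1) = 26/5
Step 2: cell (1,1) = 239/50
Step 3: cell (1,1) = 9259/2000
Full grid after step 3:
  89/20 3691/800 1093/240
  329/75 9259/2000 11203/2400
  16067/3600 28877/6000 36109/7200
  2503/540 36869/7200 11377/2160

Answer: 9259/2000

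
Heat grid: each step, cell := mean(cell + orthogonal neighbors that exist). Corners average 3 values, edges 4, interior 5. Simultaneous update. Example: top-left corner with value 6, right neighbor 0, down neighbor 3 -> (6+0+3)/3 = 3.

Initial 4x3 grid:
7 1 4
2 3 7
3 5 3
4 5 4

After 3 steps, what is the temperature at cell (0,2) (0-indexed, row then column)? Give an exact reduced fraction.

Step 1: cell (0,2) = 4
Step 2: cell (0,2) = 4
Step 3: cell (0,2) = 2837/720
Full grid after step 3:
  1949/540 54403/14400 2837/720
  26549/7200 1442/375 809/200
  9203/2400 7959/2000 5039/1200
  947/240 9913/2400 1523/360

Answer: 2837/720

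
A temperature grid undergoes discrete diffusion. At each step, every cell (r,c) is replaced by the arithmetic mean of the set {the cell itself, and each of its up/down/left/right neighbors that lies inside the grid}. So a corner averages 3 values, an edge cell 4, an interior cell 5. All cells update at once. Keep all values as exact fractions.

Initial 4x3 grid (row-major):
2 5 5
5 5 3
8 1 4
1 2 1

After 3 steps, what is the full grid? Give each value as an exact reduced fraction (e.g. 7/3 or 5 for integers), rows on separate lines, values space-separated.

After step 1:
  4 17/4 13/3
  5 19/5 17/4
  15/4 4 9/4
  11/3 5/4 7/3
After step 2:
  53/12 983/240 77/18
  331/80 213/50 439/120
  197/48 301/100 77/24
  26/9 45/16 35/18
After step 3:
  253/60 61381/14400 8663/2160
  10151/2400 11497/3000 1733/450
  25453/7200 3479/1000 10639/3600
  353/108 12787/4800 1147/432

Answer: 253/60 61381/14400 8663/2160
10151/2400 11497/3000 1733/450
25453/7200 3479/1000 10639/3600
353/108 12787/4800 1147/432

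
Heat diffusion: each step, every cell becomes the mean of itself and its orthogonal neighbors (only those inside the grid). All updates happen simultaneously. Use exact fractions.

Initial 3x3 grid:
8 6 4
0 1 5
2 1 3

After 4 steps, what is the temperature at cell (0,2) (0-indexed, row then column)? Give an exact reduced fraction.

Answer: 40691/10800

Derivation:
Step 1: cell (0,2) = 5
Step 2: cell (0,2) = 13/3
Step 3: cell (0,2) = 241/60
Step 4: cell (0,2) = 40691/10800
Full grid after step 4:
  227221/64800 3182989/864000 40691/10800
  2579989/864000 565909/180000 953413/288000
  54307/21600 754663/288000 30641/10800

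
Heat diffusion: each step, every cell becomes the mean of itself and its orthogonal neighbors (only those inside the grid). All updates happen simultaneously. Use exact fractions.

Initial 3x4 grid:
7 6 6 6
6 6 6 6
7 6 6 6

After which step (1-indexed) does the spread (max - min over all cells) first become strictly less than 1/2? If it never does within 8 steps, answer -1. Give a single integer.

Step 1: max=13/2, min=6, spread=1/2
Step 2: max=229/36, min=6, spread=13/36
  -> spread < 1/2 first at step 2
Step 3: max=9077/1440, min=6, spread=437/1440
Step 4: max=20263/3240, min=1735/288, spread=2977/12960
Step 5: max=32319821/5184000, min=13579/2250, spread=206761/1036800
Step 6: max=1932048679/311040000, min=4358147/720000, spread=1973167/12441600
Step 7: max=115692808661/18662400000, min=196458761/32400000, spread=101302493/746496000
Step 8: max=6927261595999/1119744000000, min=47241341171/7776000000, spread=996067739/8957952000

Answer: 2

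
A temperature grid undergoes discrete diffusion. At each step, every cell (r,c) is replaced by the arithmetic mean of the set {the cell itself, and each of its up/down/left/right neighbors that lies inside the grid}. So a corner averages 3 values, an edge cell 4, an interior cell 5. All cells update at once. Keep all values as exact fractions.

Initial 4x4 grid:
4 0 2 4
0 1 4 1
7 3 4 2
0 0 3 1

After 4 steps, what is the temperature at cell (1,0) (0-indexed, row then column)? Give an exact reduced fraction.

Answer: 47621/21600

Derivation:
Step 1: cell (1,0) = 3
Step 2: cell (1,0) = 253/120
Step 3: cell (1,0) = 331/144
Step 4: cell (1,0) = 47621/21600
Full grid after step 4:
  5513/2592 92533/43200 493913/216000 38423/16200
  47621/21600 412163/180000 105809/45000 517883/216000
  253597/108000 10433/4500 141619/60000 169937/72000
  18571/8100 248707/108000 81601/36000 1811/800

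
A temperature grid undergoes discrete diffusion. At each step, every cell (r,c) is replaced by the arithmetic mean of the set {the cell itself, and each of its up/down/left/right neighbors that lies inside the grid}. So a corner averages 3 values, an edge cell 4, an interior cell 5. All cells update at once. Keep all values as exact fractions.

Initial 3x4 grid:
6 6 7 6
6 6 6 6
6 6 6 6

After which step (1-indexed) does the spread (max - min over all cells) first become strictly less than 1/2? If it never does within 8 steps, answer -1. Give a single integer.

Step 1: max=19/3, min=6, spread=1/3
  -> spread < 1/2 first at step 1
Step 2: max=751/120, min=6, spread=31/120
Step 3: max=6691/1080, min=6, spread=211/1080
Step 4: max=664897/108000, min=10847/1800, spread=14077/108000
Step 5: max=5972407/972000, min=651683/108000, spread=5363/48600
Step 6: max=178700809/29160000, min=362869/60000, spread=93859/1166400
Step 7: max=10707874481/1749600000, min=588536467/97200000, spread=4568723/69984000
Step 8: max=641636435629/104976000000, min=17677618889/2916000000, spread=8387449/167961600

Answer: 1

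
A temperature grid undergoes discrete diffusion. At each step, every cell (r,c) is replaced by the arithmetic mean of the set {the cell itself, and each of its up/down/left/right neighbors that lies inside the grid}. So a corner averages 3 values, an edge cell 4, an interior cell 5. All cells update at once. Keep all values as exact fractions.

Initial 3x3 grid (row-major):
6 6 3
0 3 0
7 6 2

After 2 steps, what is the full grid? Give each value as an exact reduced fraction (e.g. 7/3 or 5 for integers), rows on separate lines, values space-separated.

After step 1:
  4 9/2 3
  4 3 2
  13/3 9/2 8/3
After step 2:
  25/6 29/8 19/6
  23/6 18/5 8/3
  77/18 29/8 55/18

Answer: 25/6 29/8 19/6
23/6 18/5 8/3
77/18 29/8 55/18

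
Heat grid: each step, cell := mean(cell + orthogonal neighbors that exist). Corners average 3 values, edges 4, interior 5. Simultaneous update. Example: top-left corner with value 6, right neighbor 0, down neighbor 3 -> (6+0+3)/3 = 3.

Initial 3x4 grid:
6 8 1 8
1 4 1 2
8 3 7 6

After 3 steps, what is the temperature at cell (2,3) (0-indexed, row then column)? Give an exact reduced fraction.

Answer: 155/36

Derivation:
Step 1: cell (2,3) = 5
Step 2: cell (2,3) = 9/2
Step 3: cell (2,3) = 155/36
Full grid after step 3:
  203/45 3501/800 29539/7200 871/216
  21781/4800 8459/2000 24667/6000 59393/14400
  533/120 3551/800 3421/800 155/36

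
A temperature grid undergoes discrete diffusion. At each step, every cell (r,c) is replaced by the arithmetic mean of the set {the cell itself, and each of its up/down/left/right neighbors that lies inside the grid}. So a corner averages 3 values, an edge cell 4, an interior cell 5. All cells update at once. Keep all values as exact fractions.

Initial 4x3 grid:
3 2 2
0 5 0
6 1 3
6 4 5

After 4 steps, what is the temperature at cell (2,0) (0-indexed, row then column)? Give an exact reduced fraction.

Answer: 757703/216000

Derivation:
Step 1: cell (2,0) = 13/4
Step 2: cell (2,0) = 953/240
Step 3: cell (2,0) = 24569/7200
Step 4: cell (2,0) = 757703/216000
Full grid after step 4:
  169339/64800 27871/12000 151889/64800
  607183/216000 41717/15000 533933/216000
  757703/216000 285877/90000 224651/72000
  243659/64800 806273/216000 73403/21600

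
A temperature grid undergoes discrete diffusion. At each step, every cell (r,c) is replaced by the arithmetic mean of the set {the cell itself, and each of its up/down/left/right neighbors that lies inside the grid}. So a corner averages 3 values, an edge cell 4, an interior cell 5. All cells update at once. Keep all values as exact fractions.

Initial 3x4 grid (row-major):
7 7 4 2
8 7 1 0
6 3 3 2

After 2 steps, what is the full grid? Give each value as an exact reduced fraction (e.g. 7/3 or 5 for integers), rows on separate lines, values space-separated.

Answer: 247/36 1337/240 59/16 9/4
63/10 131/25 76/25 95/48
209/36 67/15 35/12 31/18

Derivation:
After step 1:
  22/3 25/4 7/2 2
  7 26/5 3 5/4
  17/3 19/4 9/4 5/3
After step 2:
  247/36 1337/240 59/16 9/4
  63/10 131/25 76/25 95/48
  209/36 67/15 35/12 31/18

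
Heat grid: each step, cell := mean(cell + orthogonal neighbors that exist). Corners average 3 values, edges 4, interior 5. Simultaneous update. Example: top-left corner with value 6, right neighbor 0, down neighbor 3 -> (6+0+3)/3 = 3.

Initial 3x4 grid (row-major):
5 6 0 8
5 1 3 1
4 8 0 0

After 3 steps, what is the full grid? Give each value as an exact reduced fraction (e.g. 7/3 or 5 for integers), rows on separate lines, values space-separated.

After step 1:
  16/3 3 17/4 3
  15/4 23/5 1 3
  17/3 13/4 11/4 1/3
After step 2:
  145/36 1031/240 45/16 41/12
  387/80 78/25 78/25 11/6
  38/9 61/15 11/6 73/36
After step 3:
  2369/540 25661/7200 2729/800 43/16
  6483/1600 486/125 15263/6000 4679/1800
  9451/2160 5959/1800 9943/3600 205/108

Answer: 2369/540 25661/7200 2729/800 43/16
6483/1600 486/125 15263/6000 4679/1800
9451/2160 5959/1800 9943/3600 205/108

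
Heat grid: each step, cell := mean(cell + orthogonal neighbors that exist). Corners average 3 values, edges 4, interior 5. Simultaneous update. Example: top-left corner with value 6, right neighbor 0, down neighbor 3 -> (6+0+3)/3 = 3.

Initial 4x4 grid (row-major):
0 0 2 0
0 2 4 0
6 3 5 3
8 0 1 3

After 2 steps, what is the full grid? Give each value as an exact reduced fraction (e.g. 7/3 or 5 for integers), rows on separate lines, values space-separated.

After step 1:
  0 1 3/2 2/3
  2 9/5 13/5 7/4
  17/4 16/5 16/5 11/4
  14/3 3 9/4 7/3
After step 2:
  1 43/40 173/120 47/36
  161/80 53/25 217/100 233/120
  847/240 309/100 14/5 301/120
  143/36 787/240 647/240 22/9

Answer: 1 43/40 173/120 47/36
161/80 53/25 217/100 233/120
847/240 309/100 14/5 301/120
143/36 787/240 647/240 22/9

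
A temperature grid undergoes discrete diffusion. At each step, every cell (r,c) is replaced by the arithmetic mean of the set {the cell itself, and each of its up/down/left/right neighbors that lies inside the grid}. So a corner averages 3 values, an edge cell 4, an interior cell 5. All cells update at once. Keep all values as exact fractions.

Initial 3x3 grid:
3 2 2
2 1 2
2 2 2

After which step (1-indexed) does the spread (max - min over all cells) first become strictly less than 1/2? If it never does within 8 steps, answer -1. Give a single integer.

Step 1: max=7/3, min=7/4, spread=7/12
Step 2: max=19/9, min=11/6, spread=5/18
  -> spread < 1/2 first at step 2
Step 3: max=278/135, min=673/360, spread=41/216
Step 4: max=32507/16200, min=40451/21600, spread=347/2592
Step 5: max=241763/121500, min=2457097/1296000, spread=2921/31104
Step 6: max=114998213/58320000, min=148203659/77760000, spread=24611/373248
Step 7: max=3434680643/1749600000, min=8943180673/4665600000, spread=207329/4478976
Step 8: max=410556643367/209952000000, min=538311800531/279936000000, spread=1746635/53747712

Answer: 2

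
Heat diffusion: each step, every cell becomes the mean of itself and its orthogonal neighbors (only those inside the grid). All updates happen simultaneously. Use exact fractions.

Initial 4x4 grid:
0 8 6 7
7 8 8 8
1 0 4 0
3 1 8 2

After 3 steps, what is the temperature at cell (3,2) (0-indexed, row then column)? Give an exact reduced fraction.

Answer: 25241/7200

Derivation:
Step 1: cell (3,2) = 15/4
Step 2: cell (3,2) = 169/48
Step 3: cell (3,2) = 25241/7200
Full grid after step 3:
  1837/360 13511/2400 607/96 286/45
  3437/800 5057/1000 2763/500 903/160
  973/288 11153/3000 1619/375 31691/7200
  2909/1080 4517/1440 25241/7200 403/108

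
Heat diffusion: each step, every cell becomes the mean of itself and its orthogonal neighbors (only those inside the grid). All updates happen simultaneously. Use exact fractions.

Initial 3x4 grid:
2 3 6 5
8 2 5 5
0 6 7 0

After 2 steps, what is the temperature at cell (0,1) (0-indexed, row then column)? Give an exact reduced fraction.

Step 1: cell (0,1) = 13/4
Step 2: cell (0,1) = 257/60
Full grid after step 2:
  127/36 257/60 55/12 83/18
  21/5 99/25 114/25 217/48
  137/36 1063/240 69/16 49/12

Answer: 257/60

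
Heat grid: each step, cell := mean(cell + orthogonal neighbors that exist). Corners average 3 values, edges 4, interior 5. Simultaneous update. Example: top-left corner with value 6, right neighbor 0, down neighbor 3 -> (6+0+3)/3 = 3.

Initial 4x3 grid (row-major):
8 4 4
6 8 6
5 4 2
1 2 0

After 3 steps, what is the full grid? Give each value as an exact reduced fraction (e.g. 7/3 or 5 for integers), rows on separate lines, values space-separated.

After step 1:
  6 6 14/3
  27/4 28/5 5
  4 21/5 3
  8/3 7/4 4/3
After step 2:
  25/4 167/30 47/9
  447/80 551/100 137/30
  1057/240 371/100 203/60
  101/36 199/80 73/36
After step 3:
  4177/720 10147/1800 691/135
  13051/2400 29929/6000 8407/1800
  29713/7200 3899/1000 12319/3600
  3491/1080 13237/4800 5687/2160

Answer: 4177/720 10147/1800 691/135
13051/2400 29929/6000 8407/1800
29713/7200 3899/1000 12319/3600
3491/1080 13237/4800 5687/2160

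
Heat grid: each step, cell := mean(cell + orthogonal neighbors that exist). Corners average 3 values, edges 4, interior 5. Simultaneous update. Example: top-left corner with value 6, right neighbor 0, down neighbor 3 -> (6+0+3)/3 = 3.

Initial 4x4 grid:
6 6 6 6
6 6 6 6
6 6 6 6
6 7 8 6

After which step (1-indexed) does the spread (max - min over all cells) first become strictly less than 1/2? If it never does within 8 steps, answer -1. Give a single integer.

Answer: 3

Derivation:
Step 1: max=27/4, min=6, spread=3/4
Step 2: max=797/120, min=6, spread=77/120
Step 3: max=23303/3600, min=6, spread=1703/3600
  -> spread < 1/2 first at step 3
Step 4: max=693473/108000, min=1354/225, spread=43553/108000
Step 5: max=20623481/3240000, min=1087313/180000, spread=1051847/3240000
Step 6: max=615742877/97200000, min=3272231/540000, spread=26741297/97200000
Step 7: max=5517470237/874800000, min=328185169/54000000, spread=62772031/273375000
Step 8: max=549999045593/87480000000, min=14809042891/2430000000, spread=16873501517/87480000000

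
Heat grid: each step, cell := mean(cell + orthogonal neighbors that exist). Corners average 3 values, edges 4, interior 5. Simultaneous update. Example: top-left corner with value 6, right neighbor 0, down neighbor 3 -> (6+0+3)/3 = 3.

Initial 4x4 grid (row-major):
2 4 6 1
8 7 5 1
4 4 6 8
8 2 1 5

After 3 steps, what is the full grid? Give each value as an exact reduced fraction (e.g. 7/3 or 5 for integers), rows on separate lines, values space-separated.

Answer: 676/135 33817/7200 30529/7200 841/216
36787/7200 3713/750 539/120 30169/7200
1459/288 14297/3000 1717/375 31729/7200
5063/1080 6503/1440 31099/7200 1181/270

Derivation:
After step 1:
  14/3 19/4 4 8/3
  21/4 28/5 5 15/4
  6 23/5 24/5 5
  14/3 15/4 7/2 14/3
After step 2:
  44/9 1141/240 197/48 125/36
  1291/240 126/25 463/100 197/48
  1231/240 99/20 229/50 1093/240
  173/36 991/240 1003/240 79/18
After step 3:
  676/135 33817/7200 30529/7200 841/216
  36787/7200 3713/750 539/120 30169/7200
  1459/288 14297/3000 1717/375 31729/7200
  5063/1080 6503/1440 31099/7200 1181/270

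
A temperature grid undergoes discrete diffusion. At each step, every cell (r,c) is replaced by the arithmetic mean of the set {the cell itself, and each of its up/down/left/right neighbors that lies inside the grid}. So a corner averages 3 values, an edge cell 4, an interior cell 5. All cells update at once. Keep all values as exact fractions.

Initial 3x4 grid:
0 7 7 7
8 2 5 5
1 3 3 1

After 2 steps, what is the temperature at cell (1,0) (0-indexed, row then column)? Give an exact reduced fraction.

Answer: 67/16

Derivation:
Step 1: cell (1,0) = 11/4
Step 2: cell (1,0) = 67/16
Full grid after step 2:
  47/12 41/8 637/120 52/9
  67/16 92/25 117/25 547/120
  3 57/16 253/80 7/2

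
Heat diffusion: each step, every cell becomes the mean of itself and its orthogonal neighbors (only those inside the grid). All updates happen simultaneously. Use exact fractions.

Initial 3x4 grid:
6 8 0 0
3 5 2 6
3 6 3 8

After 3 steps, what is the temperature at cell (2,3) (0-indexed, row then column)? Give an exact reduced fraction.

Step 1: cell (2,3) = 17/3
Step 2: cell (2,3) = 173/36
Step 3: cell (2,3) = 1169/270
Full grid after step 3:
  5039/1080 1201/288 569/160 773/240
  12949/2880 2599/600 931/240 2737/720
  3191/720 13/3 3163/720 1169/270

Answer: 1169/270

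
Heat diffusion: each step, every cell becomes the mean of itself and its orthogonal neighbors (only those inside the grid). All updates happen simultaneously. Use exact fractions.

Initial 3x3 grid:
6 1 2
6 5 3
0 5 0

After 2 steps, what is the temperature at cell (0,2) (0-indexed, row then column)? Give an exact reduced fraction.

Step 1: cell (0,2) = 2
Step 2: cell (0,2) = 8/3
Full grid after step 2:
  145/36 83/24 8/3
  65/16 67/20 67/24
  125/36 77/24 23/9

Answer: 8/3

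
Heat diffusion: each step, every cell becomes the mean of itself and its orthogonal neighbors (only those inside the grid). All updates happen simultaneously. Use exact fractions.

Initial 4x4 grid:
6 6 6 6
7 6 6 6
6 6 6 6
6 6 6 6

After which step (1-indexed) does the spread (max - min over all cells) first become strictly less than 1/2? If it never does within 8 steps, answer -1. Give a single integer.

Answer: 1

Derivation:
Step 1: max=19/3, min=6, spread=1/3
  -> spread < 1/2 first at step 1
Step 2: max=751/120, min=6, spread=31/120
Step 3: max=6691/1080, min=6, spread=211/1080
Step 4: max=664843/108000, min=6, spread=16843/108000
Step 5: max=5970643/972000, min=54079/9000, spread=130111/972000
Step 6: max=178602367/29160000, min=3247159/540000, spread=3255781/29160000
Step 7: max=5349153691/874800000, min=3251107/540000, spread=82360351/874800000
Step 8: max=160215316891/26244000000, min=585706441/97200000, spread=2074577821/26244000000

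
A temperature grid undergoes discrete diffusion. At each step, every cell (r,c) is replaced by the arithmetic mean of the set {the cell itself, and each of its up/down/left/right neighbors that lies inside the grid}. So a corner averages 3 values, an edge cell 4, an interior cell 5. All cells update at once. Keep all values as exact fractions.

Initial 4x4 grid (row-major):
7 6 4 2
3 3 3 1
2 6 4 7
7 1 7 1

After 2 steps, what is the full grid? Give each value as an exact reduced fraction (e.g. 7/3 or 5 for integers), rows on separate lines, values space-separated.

After step 1:
  16/3 5 15/4 7/3
  15/4 21/5 3 13/4
  9/2 16/5 27/5 13/4
  10/3 21/4 13/4 5
After step 2:
  169/36 1097/240 169/48 28/9
  1067/240 383/100 98/25 71/24
  887/240 451/100 181/50 169/40
  157/36 451/120 189/40 23/6

Answer: 169/36 1097/240 169/48 28/9
1067/240 383/100 98/25 71/24
887/240 451/100 181/50 169/40
157/36 451/120 189/40 23/6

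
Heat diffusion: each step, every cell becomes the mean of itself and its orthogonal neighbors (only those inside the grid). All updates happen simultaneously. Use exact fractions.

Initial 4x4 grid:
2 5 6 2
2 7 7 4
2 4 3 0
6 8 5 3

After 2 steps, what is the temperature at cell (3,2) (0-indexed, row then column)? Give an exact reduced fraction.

Step 1: cell (3,2) = 19/4
Step 2: cell (3,2) = 509/120
Full grid after step 2:
  15/4 9/2 97/20 49/12
  59/16 469/100 449/100 303/80
  1013/240 457/100 17/4 733/240
  175/36 619/120 509/120 119/36

Answer: 509/120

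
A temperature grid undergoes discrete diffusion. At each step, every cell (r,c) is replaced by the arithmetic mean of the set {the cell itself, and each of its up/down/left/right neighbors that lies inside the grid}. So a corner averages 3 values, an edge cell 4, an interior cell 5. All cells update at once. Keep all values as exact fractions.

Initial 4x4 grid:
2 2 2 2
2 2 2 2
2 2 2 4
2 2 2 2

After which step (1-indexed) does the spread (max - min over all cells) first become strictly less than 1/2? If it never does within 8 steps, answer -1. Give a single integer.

Step 1: max=8/3, min=2, spread=2/3
Step 2: max=151/60, min=2, spread=31/60
Step 3: max=1291/540, min=2, spread=211/540
  -> spread < 1/2 first at step 3
Step 4: max=124843/54000, min=2, spread=16843/54000
Step 5: max=1110643/486000, min=9079/4500, spread=130111/486000
Step 6: max=32802367/14580000, min=547159/270000, spread=3255781/14580000
Step 7: max=975153691/437400000, min=551107/270000, spread=82360351/437400000
Step 8: max=28995316891/13122000000, min=99706441/48600000, spread=2074577821/13122000000

Answer: 3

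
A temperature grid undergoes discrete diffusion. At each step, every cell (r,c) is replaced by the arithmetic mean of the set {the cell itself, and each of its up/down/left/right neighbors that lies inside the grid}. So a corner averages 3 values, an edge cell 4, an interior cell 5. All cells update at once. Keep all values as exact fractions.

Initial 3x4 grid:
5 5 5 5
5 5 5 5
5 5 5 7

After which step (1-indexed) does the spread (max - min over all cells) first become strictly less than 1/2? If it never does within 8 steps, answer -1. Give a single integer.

Step 1: max=17/3, min=5, spread=2/3
Step 2: max=50/9, min=5, spread=5/9
Step 3: max=581/108, min=5, spread=41/108
  -> spread < 1/2 first at step 3
Step 4: max=69017/12960, min=5, spread=4217/12960
Step 5: max=4097149/777600, min=18079/3600, spread=38417/155520
Step 6: max=244480211/46656000, min=362597/72000, spread=1903471/9331200
Step 7: max=14597789089/2799360000, min=10915759/2160000, spread=18038617/111974400
Step 8: max=873076182851/167961600000, min=984926759/194400000, spread=883978523/6718464000

Answer: 3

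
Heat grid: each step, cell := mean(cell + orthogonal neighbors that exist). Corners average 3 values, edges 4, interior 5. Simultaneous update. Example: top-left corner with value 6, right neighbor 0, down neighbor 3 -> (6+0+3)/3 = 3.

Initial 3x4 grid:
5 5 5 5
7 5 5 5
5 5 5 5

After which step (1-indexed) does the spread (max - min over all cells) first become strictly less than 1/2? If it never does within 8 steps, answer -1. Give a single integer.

Step 1: max=17/3, min=5, spread=2/3
Step 2: max=667/120, min=5, spread=67/120
Step 3: max=5837/1080, min=5, spread=437/1080
  -> spread < 1/2 first at step 3
Step 4: max=2317531/432000, min=2509/500, spread=29951/86400
Step 5: max=20655821/3888000, min=17033/3375, spread=206761/777600
Step 6: max=8232195571/1555200000, min=13665671/2700000, spread=14430763/62208000
Step 7: max=491667741689/93312000000, min=1097652727/216000000, spread=139854109/746496000
Step 8: max=29416071890251/5598720000000, min=99051228977/19440000000, spread=7114543559/44789760000

Answer: 3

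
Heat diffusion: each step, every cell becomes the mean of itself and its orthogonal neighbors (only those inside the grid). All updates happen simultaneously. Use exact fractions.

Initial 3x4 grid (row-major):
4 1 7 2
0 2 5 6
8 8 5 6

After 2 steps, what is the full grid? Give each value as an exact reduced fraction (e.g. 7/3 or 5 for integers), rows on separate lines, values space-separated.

Answer: 26/9 727/240 69/16 9/2
137/40 419/100 227/50 245/48
175/36 1217/240 269/48 197/36

Derivation:
After step 1:
  5/3 7/2 15/4 5
  7/2 16/5 5 19/4
  16/3 23/4 6 17/3
After step 2:
  26/9 727/240 69/16 9/2
  137/40 419/100 227/50 245/48
  175/36 1217/240 269/48 197/36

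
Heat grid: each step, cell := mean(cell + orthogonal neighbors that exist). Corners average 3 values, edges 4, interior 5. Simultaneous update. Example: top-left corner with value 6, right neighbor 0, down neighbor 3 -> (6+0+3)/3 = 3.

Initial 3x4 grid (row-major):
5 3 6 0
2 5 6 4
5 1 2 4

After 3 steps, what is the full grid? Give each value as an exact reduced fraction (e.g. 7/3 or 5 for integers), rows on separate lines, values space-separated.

Answer: 8159/2160 1447/360 1363/360 2039/540
1197/320 1449/400 2299/600 5141/1440
7159/2160 1277/360 1243/360 1919/540

Derivation:
After step 1:
  10/3 19/4 15/4 10/3
  17/4 17/5 23/5 7/2
  8/3 13/4 13/4 10/3
After step 2:
  37/9 457/120 493/120 127/36
  273/80 81/20 37/10 443/120
  61/18 377/120 433/120 121/36
After step 3:
  8159/2160 1447/360 1363/360 2039/540
  1197/320 1449/400 2299/600 5141/1440
  7159/2160 1277/360 1243/360 1919/540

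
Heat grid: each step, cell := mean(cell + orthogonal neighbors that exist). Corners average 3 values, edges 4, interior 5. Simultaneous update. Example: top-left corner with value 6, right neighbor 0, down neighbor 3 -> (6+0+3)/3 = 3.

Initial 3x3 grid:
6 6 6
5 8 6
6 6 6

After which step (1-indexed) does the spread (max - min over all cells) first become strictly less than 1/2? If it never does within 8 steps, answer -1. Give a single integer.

Answer: 2

Derivation:
Step 1: max=13/2, min=17/3, spread=5/6
Step 2: max=639/100, min=1427/240, spread=533/1200
  -> spread < 1/2 first at step 2
Step 3: max=15139/2400, min=13087/2160, spread=5381/21600
Step 4: max=67487/10800, min=5272523/864000, spread=126437/864000
Step 5: max=53837351/8640000, min=47723143/7776000, spread=7304729/77760000
Step 6: max=80486111/12960000, min=19127851907/3110400000, spread=188814733/3110400000
Step 7: max=64314063353/10368000000, min=172515489487/27993600000, spread=11324815661/279936000000
Step 8: max=867065609947/139968000000, min=69059328491963/11197440000000, spread=101973434599/3732480000000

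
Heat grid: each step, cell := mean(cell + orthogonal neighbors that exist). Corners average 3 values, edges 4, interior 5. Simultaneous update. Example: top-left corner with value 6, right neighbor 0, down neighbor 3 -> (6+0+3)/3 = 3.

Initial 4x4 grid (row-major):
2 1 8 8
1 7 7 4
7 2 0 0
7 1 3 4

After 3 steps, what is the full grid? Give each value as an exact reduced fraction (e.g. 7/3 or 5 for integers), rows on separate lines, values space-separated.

After step 1:
  4/3 9/2 6 20/3
  17/4 18/5 26/5 19/4
  17/4 17/5 12/5 2
  5 13/4 2 7/3
After step 2:
  121/36 463/120 671/120 209/36
  403/120 419/100 439/100 1117/240
  169/40 169/50 3 689/240
  25/6 273/80 599/240 19/9
After step 3:
  476/135 15301/3600 17681/3600 11557/2160
  13621/3600 5753/1500 26191/6000 31897/7200
  1513/400 7283/2000 4841/1500 4549/1440
  2833/720 2691/800 3967/1440 673/270

Answer: 476/135 15301/3600 17681/3600 11557/2160
13621/3600 5753/1500 26191/6000 31897/7200
1513/400 7283/2000 4841/1500 4549/1440
2833/720 2691/800 3967/1440 673/270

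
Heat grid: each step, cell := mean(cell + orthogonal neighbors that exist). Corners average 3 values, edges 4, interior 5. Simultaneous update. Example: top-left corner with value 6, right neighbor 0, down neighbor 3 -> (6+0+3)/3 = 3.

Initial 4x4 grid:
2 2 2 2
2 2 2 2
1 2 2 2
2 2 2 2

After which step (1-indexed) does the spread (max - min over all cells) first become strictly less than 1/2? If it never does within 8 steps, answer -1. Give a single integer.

Step 1: max=2, min=5/3, spread=1/3
  -> spread < 1/2 first at step 1
Step 2: max=2, min=209/120, spread=31/120
Step 3: max=2, min=1949/1080, spread=211/1080
Step 4: max=2, min=199157/108000, spread=16843/108000
Step 5: max=17921/9000, min=1805357/972000, spread=130111/972000
Step 6: max=1072841/540000, min=54677633/29160000, spread=3255781/29160000
Step 7: max=1068893/540000, min=1649246309/874800000, spread=82360351/874800000
Step 8: max=191893559/97200000, min=49736683109/26244000000, spread=2074577821/26244000000

Answer: 1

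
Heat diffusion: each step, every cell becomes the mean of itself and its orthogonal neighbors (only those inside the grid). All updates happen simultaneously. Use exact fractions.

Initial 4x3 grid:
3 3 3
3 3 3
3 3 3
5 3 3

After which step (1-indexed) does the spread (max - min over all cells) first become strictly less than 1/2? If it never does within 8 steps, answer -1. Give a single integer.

Answer: 3

Derivation:
Step 1: max=11/3, min=3, spread=2/3
Step 2: max=32/9, min=3, spread=5/9
Step 3: max=365/108, min=3, spread=41/108
  -> spread < 1/2 first at step 3
Step 4: max=43097/12960, min=3, spread=4217/12960
Step 5: max=2541949/777600, min=10879/3600, spread=38417/155520
Step 6: max=151168211/46656000, min=218597/72000, spread=1903471/9331200
Step 7: max=8999069089/2799360000, min=6595759/2160000, spread=18038617/111974400
Step 8: max=537152982851/167961600000, min=596126759/194400000, spread=883978523/6718464000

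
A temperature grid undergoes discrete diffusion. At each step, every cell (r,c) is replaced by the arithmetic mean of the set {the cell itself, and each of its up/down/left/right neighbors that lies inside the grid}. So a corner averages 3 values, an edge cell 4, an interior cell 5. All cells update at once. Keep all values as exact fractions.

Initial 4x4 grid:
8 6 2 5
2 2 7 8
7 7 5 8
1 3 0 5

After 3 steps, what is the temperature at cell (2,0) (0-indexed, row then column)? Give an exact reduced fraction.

Answer: 3079/720

Derivation:
Step 1: cell (2,0) = 17/4
Step 2: cell (2,0) = 131/30
Step 3: cell (2,0) = 3079/720
Full grid after step 3:
  5239/1080 1087/225 26/5 979/180
  16867/3600 14533/3000 2573/500 227/40
  3079/720 6619/1500 2939/600 383/72
  2077/540 2791/720 619/144 5197/1080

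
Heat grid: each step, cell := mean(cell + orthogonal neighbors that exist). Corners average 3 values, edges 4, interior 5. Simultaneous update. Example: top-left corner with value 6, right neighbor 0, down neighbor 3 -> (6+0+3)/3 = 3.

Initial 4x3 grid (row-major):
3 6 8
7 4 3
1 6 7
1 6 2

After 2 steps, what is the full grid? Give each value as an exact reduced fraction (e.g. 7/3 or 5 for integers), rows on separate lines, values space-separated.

After step 1:
  16/3 21/4 17/3
  15/4 26/5 11/2
  15/4 24/5 9/2
  8/3 15/4 5
After step 2:
  43/9 429/80 197/36
  541/120 49/10 313/60
  449/120 22/5 99/20
  61/18 973/240 53/12

Answer: 43/9 429/80 197/36
541/120 49/10 313/60
449/120 22/5 99/20
61/18 973/240 53/12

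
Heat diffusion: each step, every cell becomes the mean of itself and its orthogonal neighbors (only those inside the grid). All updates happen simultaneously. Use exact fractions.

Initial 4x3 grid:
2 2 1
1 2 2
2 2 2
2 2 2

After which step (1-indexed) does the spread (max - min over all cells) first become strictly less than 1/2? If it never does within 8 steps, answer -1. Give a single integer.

Step 1: max=2, min=5/3, spread=1/3
  -> spread < 1/2 first at step 1
Step 2: max=2, min=413/240, spread=67/240
Step 3: max=95/48, min=3733/2160, spread=271/1080
Step 4: max=4679/2400, min=227201/129600, spread=5093/25920
Step 5: max=417389/216000, min=13740499/7776000, spread=257101/1555200
Step 6: max=12412033/6480000, min=831466001/466560000, spread=497603/3732480
Step 7: max=123353887/64800000, min=50193162859/27993600000, spread=123828653/1119744000
Step 8: max=11041704587/5832000000, min=3028090115681/1679616000000, spread=1215366443/13436928000

Answer: 1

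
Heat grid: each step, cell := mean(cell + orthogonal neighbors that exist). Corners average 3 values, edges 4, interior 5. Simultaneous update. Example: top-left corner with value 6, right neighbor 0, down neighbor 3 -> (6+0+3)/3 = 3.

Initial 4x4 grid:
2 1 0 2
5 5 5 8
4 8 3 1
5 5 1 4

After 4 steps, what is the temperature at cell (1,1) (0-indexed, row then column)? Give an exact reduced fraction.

Answer: 344537/90000

Derivation:
Step 1: cell (1,1) = 24/5
Step 2: cell (1,1) = 4
Step 3: cell (1,1) = 2347/600
Step 4: cell (1,1) = 344537/90000
Full grid after step 4:
  22621/6480 14633/4320 359017/108000 53819/16200
  42953/10800 344537/90000 20404/5625 381097/108000
  240043/54000 76381/18000 14447/3750 128423/36000
  148937/32400 465041/108000 45761/12000 19109/5400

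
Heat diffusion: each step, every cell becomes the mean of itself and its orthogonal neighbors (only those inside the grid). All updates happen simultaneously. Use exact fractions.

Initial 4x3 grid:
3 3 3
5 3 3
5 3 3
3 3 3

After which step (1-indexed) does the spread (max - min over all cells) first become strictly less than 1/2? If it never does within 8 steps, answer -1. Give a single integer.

Answer: 3

Derivation:
Step 1: max=4, min=3, spread=1
Step 2: max=113/30, min=3, spread=23/30
Step 3: max=3251/900, min=281/90, spread=49/100
  -> spread < 1/2 first at step 3
Step 4: max=47671/13500, min=4301/1350, spread=4661/13500
Step 5: max=1407307/405000, min=218197/67500, spread=157/648
Step 6: max=83532413/24300000, min=4406141/1350000, spread=1351/7776
Step 7: max=2486911721/729000000, min=199673633/60750000, spread=5813/46656
Step 8: max=37103688391/10935000000, min=12042219047/3645000000, spread=6253/69984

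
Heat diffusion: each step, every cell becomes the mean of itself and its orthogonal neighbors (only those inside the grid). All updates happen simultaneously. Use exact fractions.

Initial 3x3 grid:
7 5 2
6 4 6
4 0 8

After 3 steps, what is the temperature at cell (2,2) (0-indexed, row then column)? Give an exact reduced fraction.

Answer: 592/135

Derivation:
Step 1: cell (2,2) = 14/3
Step 2: cell (2,2) = 41/9
Step 3: cell (2,2) = 592/135
Full grid after step 3:
  3529/720 34577/7200 5011/1080
  67429/14400 27173/6000 1373/300
  9317/2160 1739/400 592/135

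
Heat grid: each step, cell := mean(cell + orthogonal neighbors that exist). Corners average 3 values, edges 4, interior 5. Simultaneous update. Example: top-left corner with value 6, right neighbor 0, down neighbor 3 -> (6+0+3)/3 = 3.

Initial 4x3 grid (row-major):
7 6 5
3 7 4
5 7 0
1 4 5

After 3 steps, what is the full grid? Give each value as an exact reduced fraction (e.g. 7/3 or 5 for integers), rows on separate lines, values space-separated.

After step 1:
  16/3 25/4 5
  11/2 27/5 4
  4 23/5 4
  10/3 17/4 3
After step 2:
  205/36 1319/240 61/12
  607/120 103/20 23/5
  523/120 89/20 39/10
  139/36 911/240 15/4
After step 3:
  11699/2160 3085/576 3643/720
  3647/720 5941/1200 281/60
  3191/720 5197/1200 167/40
  8651/2160 11417/2880 2747/720

Answer: 11699/2160 3085/576 3643/720
3647/720 5941/1200 281/60
3191/720 5197/1200 167/40
8651/2160 11417/2880 2747/720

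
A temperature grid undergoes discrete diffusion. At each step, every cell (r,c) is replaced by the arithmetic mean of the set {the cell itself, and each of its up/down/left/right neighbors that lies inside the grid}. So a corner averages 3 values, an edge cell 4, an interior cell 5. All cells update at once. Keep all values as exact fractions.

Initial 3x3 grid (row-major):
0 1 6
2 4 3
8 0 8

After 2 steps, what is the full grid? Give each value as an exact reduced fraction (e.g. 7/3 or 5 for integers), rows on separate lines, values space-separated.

After step 1:
  1 11/4 10/3
  7/2 2 21/4
  10/3 5 11/3
After step 2:
  29/12 109/48 34/9
  59/24 37/10 57/16
  71/18 7/2 167/36

Answer: 29/12 109/48 34/9
59/24 37/10 57/16
71/18 7/2 167/36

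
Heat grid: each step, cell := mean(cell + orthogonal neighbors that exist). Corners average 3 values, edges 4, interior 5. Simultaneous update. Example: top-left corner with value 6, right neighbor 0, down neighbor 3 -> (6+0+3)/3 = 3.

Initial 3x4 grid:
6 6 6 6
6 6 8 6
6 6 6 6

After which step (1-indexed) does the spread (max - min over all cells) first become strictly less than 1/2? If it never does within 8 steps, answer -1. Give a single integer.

Answer: 2

Derivation:
Step 1: max=13/2, min=6, spread=1/2
Step 2: max=323/50, min=6, spread=23/50
  -> spread < 1/2 first at step 2
Step 3: max=15211/2400, min=1213/200, spread=131/480
Step 4: max=136151/21600, min=21991/3600, spread=841/4320
Step 5: max=54382051/8640000, min=4413373/720000, spread=56863/345600
Step 6: max=488094341/77760000, min=39869543/6480000, spread=386393/3110400
Step 7: max=195017723131/31104000000, min=15972358813/2592000000, spread=26795339/248832000
Step 8: max=11681255714129/1866240000000, min=960206149667/155520000000, spread=254051069/2985984000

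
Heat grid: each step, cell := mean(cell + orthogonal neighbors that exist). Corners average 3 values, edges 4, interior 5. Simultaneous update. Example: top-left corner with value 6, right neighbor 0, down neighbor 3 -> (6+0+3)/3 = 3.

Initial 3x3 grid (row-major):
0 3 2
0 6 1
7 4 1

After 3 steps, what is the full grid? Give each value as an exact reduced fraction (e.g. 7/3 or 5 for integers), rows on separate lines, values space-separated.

Answer: 143/60 4019/1600 1651/720
43121/14400 4063/1500 6541/2400
7003/2160 23773/7200 257/90

Derivation:
After step 1:
  1 11/4 2
  13/4 14/5 5/2
  11/3 9/2 2
After step 2:
  7/3 171/80 29/12
  643/240 79/25 93/40
  137/36 389/120 3
After step 3:
  143/60 4019/1600 1651/720
  43121/14400 4063/1500 6541/2400
  7003/2160 23773/7200 257/90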